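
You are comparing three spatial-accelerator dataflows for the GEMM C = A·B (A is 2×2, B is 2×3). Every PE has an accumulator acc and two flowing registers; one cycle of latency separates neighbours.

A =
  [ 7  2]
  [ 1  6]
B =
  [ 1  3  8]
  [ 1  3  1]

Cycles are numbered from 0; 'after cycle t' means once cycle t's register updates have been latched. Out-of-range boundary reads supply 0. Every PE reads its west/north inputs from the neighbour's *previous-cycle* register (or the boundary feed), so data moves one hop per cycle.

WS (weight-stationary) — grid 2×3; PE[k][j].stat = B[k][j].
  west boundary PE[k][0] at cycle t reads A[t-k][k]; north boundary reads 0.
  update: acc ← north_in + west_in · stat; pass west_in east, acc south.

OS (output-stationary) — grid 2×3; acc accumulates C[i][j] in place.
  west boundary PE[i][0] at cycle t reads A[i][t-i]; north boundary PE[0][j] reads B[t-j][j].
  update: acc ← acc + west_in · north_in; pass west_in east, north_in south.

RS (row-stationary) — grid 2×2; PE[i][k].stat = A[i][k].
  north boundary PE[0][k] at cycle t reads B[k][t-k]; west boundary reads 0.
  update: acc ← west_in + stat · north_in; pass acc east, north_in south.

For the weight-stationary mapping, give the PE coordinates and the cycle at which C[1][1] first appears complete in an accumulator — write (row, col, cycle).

Under WS, C[1][1] lands at PE[1][1]:
  [0] (1,1) acc=0 (h:0 v:0)
  [1] (1,1) acc=0 (h:0 v:0)
  [2] (1,1) acc=27 (h:2 v:27)
  [3] (1,1) acc=21 (h:6 v:21)

(row, col, cycle) = (1, 1, 3)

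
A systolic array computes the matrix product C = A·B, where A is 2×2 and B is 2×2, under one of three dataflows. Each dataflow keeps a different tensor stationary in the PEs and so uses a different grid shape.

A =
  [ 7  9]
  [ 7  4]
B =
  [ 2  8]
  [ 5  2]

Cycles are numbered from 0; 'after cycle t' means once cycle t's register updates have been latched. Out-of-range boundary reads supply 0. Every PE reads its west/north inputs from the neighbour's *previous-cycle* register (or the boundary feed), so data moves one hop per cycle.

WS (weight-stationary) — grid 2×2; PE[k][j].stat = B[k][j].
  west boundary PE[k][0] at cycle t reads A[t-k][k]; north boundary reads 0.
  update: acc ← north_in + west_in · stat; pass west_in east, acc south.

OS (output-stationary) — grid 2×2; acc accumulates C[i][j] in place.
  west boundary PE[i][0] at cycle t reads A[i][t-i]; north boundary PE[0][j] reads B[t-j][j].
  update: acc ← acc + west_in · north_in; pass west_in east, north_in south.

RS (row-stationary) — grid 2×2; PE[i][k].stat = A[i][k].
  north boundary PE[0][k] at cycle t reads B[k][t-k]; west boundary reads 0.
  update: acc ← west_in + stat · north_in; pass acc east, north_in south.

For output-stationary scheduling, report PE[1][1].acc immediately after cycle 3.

OS 2×2: PE[1][1] cycle-by-cycle (with neighbour feeds):
  cycle 0: PE[0][1] → acc 0, east 0, south 0
  cycle 0: PE[1][0] → acc 0, east 0, south 0
  cycle 0: PE[1][1] → acc 0, east 0, south 0
  cycle 1: PE[0][1] → acc 56, east 7, south 8
  cycle 1: PE[1][0] → acc 14, east 7, south 2
  cycle 1: PE[1][1] → acc 0, east 0, south 0
  cycle 2: PE[0][1] → acc 74, east 9, south 2
  cycle 2: PE[1][0] → acc 34, east 4, south 5
  cycle 2: PE[1][1] → acc 56, east 7, south 8
  cycle 3: PE[0][1] → acc 74, east 0, south 0
  cycle 3: PE[1][0] → acc 34, east 0, south 0
  cycle 3: PE[1][1] → acc 64, east 4, south 2

PE[1][1].acc = 64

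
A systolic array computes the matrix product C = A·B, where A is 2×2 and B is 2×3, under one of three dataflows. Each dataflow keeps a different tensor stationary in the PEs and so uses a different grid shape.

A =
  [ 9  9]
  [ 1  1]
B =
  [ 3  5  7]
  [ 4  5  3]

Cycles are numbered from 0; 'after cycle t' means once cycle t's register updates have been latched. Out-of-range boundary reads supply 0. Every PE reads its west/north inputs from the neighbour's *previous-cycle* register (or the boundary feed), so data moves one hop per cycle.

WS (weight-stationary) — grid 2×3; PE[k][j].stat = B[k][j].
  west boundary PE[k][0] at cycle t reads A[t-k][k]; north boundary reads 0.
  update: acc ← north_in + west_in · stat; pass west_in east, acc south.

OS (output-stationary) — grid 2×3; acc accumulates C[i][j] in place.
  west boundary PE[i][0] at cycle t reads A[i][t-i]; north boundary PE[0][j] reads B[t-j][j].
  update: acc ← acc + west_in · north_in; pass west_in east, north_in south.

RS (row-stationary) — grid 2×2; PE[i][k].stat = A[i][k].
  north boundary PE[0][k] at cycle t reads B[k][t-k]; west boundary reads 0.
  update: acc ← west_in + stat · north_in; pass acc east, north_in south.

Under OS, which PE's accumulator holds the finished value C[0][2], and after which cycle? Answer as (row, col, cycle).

(row, col, cycle) = (0, 2, 3)

OS: C[0][2] accumulates in PE[0][2]:
  t=0 PE[0][2]: acc=0 h=0 v=0
  t=1 PE[0][2]: acc=0 h=0 v=0
  t=2 PE[0][2]: acc=63 h=9 v=7
  t=3 PE[0][2]: acc=90 h=9 v=3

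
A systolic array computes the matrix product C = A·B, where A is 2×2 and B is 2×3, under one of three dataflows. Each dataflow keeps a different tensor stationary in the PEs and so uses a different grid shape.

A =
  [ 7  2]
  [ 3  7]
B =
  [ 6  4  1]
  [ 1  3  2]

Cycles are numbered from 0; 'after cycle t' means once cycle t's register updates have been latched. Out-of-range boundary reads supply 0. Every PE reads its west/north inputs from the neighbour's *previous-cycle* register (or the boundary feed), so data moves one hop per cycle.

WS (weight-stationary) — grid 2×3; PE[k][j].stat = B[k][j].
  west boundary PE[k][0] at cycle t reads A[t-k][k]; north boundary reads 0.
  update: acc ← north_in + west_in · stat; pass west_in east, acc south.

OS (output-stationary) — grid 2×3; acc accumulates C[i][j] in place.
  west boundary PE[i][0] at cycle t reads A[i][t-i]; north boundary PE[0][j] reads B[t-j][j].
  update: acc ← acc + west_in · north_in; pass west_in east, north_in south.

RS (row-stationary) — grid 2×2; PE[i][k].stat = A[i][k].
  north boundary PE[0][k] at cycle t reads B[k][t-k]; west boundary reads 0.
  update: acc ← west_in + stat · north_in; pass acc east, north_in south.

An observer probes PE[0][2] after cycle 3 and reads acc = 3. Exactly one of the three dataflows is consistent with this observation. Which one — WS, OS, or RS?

WS [2×3] PE[0][2] across cycles:
  after 0 — PE[0][2] acc=0, pass-E 0, pass-S 0
  after 1 — PE[0][2] acc=0, pass-E 0, pass-S 0
  after 2 — PE[0][2] acc=7, pass-E 7, pass-S 7
  after 3 — PE[0][2] acc=3, pass-E 3, pass-S 3
OS [2×3] PE[0][2] across cycles:
  after 0 — PE[0][2] acc=0, pass-E 0, pass-S 0
  after 1 — PE[0][2] acc=0, pass-E 0, pass-S 0
  after 2 — PE[0][2] acc=7, pass-E 7, pass-S 1
  after 3 — PE[0][2] acc=11, pass-E 2, pass-S 2
RS (2×2): PE[0][2] does not exist.

dataflow = WS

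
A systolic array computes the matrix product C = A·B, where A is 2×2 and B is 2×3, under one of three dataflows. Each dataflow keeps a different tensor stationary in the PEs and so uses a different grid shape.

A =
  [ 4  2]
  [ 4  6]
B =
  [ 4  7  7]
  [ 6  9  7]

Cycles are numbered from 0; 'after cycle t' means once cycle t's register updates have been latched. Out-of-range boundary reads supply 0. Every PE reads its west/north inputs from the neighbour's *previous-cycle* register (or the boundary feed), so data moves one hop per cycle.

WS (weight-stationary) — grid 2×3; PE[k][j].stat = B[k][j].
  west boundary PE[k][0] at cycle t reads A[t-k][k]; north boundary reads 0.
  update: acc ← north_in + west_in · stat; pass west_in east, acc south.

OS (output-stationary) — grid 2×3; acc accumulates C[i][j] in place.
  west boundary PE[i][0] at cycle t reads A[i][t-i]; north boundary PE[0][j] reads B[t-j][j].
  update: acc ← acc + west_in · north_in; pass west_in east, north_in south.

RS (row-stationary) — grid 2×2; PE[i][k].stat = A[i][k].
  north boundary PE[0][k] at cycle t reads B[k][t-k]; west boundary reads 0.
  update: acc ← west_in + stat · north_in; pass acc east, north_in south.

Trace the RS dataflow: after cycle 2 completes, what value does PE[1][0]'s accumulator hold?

PE[1][0].acc = 28

RS on a 2×2 grid — tracing PE[1][0] and its feeders:
  [0] (0,0) acc=16 (h:16 v:4)
  [0] (1,0) acc=0 (h:0 v:0)
  [1] (0,0) acc=28 (h:28 v:7)
  [1] (1,0) acc=16 (h:16 v:4)
  [2] (0,0) acc=28 (h:28 v:7)
  [2] (1,0) acc=28 (h:28 v:7)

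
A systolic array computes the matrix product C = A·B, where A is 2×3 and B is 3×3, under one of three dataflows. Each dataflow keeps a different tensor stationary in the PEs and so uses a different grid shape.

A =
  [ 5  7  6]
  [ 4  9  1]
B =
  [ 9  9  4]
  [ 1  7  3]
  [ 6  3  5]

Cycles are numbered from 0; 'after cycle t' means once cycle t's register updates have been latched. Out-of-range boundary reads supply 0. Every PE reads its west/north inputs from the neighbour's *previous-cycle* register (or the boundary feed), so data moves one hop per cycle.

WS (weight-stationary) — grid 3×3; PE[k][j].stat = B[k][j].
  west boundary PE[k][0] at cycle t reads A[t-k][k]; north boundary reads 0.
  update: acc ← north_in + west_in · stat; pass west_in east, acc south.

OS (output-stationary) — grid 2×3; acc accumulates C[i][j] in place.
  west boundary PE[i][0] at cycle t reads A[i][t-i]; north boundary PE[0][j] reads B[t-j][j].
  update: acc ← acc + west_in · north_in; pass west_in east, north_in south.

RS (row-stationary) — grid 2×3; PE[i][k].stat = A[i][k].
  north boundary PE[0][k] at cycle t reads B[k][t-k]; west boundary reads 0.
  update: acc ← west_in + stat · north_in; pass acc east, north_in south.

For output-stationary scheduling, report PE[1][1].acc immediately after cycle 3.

OS (2×3). Following PE[1][1] plus its west/north inputs:
  [0] (0,1) acc=0 (h:0 v:0)
  [0] (1,0) acc=0 (h:0 v:0)
  [0] (1,1) acc=0 (h:0 v:0)
  [1] (0,1) acc=45 (h:5 v:9)
  [1] (1,0) acc=36 (h:4 v:9)
  [1] (1,1) acc=0 (h:0 v:0)
  [2] (0,1) acc=94 (h:7 v:7)
  [2] (1,0) acc=45 (h:9 v:1)
  [2] (1,1) acc=36 (h:4 v:9)
  [3] (0,1) acc=112 (h:6 v:3)
  [3] (1,0) acc=51 (h:1 v:6)
  [3] (1,1) acc=99 (h:9 v:7)

PE[1][1].acc = 99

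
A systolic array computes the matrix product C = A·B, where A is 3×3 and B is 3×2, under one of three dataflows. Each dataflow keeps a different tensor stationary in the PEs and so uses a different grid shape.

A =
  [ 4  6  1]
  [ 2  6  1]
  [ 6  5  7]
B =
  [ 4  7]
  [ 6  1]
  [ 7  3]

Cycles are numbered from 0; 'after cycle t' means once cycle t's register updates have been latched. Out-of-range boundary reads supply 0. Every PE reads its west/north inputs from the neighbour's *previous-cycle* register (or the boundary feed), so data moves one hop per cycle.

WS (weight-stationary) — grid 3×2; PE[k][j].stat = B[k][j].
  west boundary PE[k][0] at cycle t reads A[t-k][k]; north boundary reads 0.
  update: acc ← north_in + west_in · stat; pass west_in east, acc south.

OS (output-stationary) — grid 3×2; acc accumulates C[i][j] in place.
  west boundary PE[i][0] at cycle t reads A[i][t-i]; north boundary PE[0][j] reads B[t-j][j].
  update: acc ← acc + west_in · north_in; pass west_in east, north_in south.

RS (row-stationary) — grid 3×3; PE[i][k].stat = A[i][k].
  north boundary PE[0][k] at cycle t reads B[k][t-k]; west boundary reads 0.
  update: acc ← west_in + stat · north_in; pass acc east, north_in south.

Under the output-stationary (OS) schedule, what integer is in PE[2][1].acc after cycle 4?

Tracing OS — 3×2 array, target PE[2][1]:
  step 0 · PE1,1: acc=0; fwd→0 fwd↓0
  step 0 · PE2,0: acc=0; fwd→0 fwd↓0
  step 0 · PE2,1: acc=0; fwd→0 fwd↓0
  step 1 · PE1,1: acc=0; fwd→0 fwd↓0
  step 1 · PE2,0: acc=0; fwd→0 fwd↓0
  step 1 · PE2,1: acc=0; fwd→0 fwd↓0
  step 2 · PE1,1: acc=14; fwd→2 fwd↓7
  step 2 · PE2,0: acc=24; fwd→6 fwd↓4
  step 2 · PE2,1: acc=0; fwd→0 fwd↓0
  step 3 · PE1,1: acc=20; fwd→6 fwd↓1
  step 3 · PE2,0: acc=54; fwd→5 fwd↓6
  step 3 · PE2,1: acc=42; fwd→6 fwd↓7
  step 4 · PE1,1: acc=23; fwd→1 fwd↓3
  step 4 · PE2,0: acc=103; fwd→7 fwd↓7
  step 4 · PE2,1: acc=47; fwd→5 fwd↓1

PE[2][1].acc = 47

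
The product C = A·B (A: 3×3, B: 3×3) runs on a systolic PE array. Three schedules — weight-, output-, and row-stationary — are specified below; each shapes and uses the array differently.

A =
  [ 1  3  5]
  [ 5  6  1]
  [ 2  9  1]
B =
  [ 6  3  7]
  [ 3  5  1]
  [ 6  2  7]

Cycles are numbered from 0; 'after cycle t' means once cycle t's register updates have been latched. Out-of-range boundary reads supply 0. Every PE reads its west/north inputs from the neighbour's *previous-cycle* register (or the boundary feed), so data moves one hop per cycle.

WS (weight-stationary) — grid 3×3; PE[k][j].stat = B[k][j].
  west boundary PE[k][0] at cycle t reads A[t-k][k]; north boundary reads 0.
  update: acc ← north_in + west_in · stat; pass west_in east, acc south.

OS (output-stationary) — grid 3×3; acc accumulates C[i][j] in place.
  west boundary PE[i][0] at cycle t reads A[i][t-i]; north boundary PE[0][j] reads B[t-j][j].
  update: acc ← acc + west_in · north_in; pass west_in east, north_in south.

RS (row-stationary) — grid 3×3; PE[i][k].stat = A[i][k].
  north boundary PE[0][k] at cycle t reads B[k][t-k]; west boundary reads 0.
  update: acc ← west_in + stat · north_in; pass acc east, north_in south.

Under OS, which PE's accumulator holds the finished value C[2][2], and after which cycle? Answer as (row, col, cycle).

(row, col, cycle) = (2, 2, 6)

OS — PE[2][2] is where C[2][2] collects:
  [0] (2,2) acc=0 (h:0 v:0)
  [1] (2,2) acc=0 (h:0 v:0)
  [2] (2,2) acc=0 (h:0 v:0)
  [3] (2,2) acc=0 (h:0 v:0)
  [4] (2,2) acc=14 (h:2 v:7)
  [5] (2,2) acc=23 (h:9 v:1)
  [6] (2,2) acc=30 (h:1 v:7)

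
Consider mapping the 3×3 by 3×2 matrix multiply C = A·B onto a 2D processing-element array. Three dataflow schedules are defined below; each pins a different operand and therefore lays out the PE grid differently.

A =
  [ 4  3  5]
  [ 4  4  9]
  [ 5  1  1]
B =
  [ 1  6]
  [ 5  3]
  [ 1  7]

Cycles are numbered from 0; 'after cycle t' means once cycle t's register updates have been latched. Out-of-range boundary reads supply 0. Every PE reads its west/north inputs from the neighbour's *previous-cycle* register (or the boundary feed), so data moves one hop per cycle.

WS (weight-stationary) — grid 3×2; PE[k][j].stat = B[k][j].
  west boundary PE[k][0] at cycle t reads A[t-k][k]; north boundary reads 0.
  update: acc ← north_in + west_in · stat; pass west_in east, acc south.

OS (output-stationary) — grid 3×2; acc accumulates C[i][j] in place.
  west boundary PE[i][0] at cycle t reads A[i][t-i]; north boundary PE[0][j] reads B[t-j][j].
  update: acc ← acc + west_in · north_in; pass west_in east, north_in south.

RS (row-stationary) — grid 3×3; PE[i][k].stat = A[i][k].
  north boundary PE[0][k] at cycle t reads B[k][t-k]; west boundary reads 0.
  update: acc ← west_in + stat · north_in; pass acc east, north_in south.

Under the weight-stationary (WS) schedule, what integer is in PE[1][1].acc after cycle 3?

PE[1][1].acc = 36

WS 3×2: PE[1][1] cycle-by-cycle (with neighbour feeds):
  0: (0,1).acc=0  regs=<0,0>
  0: (1,0).acc=0  regs=<0,0>
  0: (1,1).acc=0  regs=<0,0>
  1: (0,1).acc=24  regs=<4,24>
  1: (1,0).acc=19  regs=<3,19>
  1: (1,1).acc=0  regs=<0,0>
  2: (0,1).acc=24  regs=<4,24>
  2: (1,0).acc=24  regs=<4,24>
  2: (1,1).acc=33  regs=<3,33>
  3: (0,1).acc=30  regs=<5,30>
  3: (1,0).acc=10  regs=<1,10>
  3: (1,1).acc=36  regs=<4,36>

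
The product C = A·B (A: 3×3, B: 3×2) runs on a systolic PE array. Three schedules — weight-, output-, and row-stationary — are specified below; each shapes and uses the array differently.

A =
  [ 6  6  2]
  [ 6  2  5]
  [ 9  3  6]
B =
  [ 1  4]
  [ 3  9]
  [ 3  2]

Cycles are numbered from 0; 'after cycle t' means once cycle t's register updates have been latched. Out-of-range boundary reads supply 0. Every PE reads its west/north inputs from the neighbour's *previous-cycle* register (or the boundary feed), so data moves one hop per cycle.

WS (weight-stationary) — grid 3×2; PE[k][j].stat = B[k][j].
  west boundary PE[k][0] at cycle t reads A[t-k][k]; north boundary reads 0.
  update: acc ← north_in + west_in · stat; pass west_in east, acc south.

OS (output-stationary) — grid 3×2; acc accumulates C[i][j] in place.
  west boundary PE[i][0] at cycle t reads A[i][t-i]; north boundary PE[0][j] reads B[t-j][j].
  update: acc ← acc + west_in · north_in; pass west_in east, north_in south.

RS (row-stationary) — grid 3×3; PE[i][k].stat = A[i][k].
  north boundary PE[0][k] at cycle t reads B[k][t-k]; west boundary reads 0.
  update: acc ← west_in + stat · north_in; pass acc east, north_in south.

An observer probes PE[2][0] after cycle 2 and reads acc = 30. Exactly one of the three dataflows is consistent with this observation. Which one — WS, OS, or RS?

WS (3×2 grid), PE[2][0]:
  c0 r2c0: 0 / 0 / 0
  c1 r2c0: 0 / 0 / 0
  c2 r2c0: 30 / 2 / 30
OS (3×2 grid), PE[2][0]:
  c0 r2c0: 0 / 0 / 0
  c1 r2c0: 0 / 0 / 0
  c2 r2c0: 9 / 9 / 1
RS (3×3 grid), PE[2][0]:
  c0 r2c0: 0 / 0 / 0
  c1 r2c0: 0 / 0 / 0
  c2 r2c0: 9 / 9 / 1

dataflow = WS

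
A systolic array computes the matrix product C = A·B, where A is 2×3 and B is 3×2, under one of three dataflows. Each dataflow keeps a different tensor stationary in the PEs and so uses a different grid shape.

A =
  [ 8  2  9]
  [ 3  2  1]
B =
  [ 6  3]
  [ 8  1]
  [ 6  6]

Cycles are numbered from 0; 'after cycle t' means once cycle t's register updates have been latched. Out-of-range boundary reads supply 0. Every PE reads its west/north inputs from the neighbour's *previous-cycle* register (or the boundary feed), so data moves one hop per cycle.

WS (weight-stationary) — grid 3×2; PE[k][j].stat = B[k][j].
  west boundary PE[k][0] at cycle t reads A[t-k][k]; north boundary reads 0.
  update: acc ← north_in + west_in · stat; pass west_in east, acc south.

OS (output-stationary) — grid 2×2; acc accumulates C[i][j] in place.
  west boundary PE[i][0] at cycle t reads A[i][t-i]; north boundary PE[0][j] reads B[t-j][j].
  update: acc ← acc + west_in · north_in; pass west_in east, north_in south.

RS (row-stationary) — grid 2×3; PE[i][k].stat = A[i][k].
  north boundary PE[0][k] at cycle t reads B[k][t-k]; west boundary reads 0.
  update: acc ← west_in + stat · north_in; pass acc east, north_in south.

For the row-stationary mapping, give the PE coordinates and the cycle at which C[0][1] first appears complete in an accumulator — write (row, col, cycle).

Under RS, C[0][1] lands at PE[0][2]:
  @0  [0,2]  acc 0  |  →0  ↓0
  @1  [0,2]  acc 0  |  →0  ↓0
  @2  [0,2]  acc 118  |  →118  ↓6
  @3  [0,2]  acc 80  |  →80  ↓6

(row, col, cycle) = (0, 2, 3)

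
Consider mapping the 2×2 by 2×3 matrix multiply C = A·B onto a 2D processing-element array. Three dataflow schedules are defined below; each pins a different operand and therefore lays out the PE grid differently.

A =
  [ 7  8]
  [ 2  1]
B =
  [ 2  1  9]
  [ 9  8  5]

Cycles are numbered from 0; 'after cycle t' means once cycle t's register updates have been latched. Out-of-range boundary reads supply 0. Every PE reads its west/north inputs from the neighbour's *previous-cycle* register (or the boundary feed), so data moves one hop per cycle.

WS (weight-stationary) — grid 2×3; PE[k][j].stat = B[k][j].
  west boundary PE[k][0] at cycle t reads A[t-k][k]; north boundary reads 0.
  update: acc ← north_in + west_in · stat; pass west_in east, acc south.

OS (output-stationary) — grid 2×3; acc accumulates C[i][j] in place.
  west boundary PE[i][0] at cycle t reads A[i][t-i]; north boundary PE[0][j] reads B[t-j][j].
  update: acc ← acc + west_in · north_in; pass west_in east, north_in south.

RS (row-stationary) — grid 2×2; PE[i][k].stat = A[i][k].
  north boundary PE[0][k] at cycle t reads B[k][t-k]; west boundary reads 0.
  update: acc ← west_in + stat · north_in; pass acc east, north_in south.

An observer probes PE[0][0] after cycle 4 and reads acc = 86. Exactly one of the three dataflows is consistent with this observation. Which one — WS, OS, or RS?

dataflow = OS

WS [2×3] PE[0][0] across cycles:
  t=0 PE[0][0]: acc=14 h=7 v=14
  t=1 PE[0][0]: acc=4 h=2 v=4
  t=2 PE[0][0]: acc=0 h=0 v=0
  t=3 PE[0][0]: acc=0 h=0 v=0
  t=4 PE[0][0]: acc=0 h=0 v=0
OS [2×3] PE[0][0] across cycles:
  t=0 PE[0][0]: acc=14 h=7 v=2
  t=1 PE[0][0]: acc=86 h=8 v=9
  t=2 PE[0][0]: acc=86 h=0 v=0
  t=3 PE[0][0]: acc=86 h=0 v=0
  t=4 PE[0][0]: acc=86 h=0 v=0
RS [2×2] PE[0][0] across cycles:
  t=0 PE[0][0]: acc=14 h=14 v=2
  t=1 PE[0][0]: acc=7 h=7 v=1
  t=2 PE[0][0]: acc=63 h=63 v=9
  t=3 PE[0][0]: acc=0 h=0 v=0
  t=4 PE[0][0]: acc=0 h=0 v=0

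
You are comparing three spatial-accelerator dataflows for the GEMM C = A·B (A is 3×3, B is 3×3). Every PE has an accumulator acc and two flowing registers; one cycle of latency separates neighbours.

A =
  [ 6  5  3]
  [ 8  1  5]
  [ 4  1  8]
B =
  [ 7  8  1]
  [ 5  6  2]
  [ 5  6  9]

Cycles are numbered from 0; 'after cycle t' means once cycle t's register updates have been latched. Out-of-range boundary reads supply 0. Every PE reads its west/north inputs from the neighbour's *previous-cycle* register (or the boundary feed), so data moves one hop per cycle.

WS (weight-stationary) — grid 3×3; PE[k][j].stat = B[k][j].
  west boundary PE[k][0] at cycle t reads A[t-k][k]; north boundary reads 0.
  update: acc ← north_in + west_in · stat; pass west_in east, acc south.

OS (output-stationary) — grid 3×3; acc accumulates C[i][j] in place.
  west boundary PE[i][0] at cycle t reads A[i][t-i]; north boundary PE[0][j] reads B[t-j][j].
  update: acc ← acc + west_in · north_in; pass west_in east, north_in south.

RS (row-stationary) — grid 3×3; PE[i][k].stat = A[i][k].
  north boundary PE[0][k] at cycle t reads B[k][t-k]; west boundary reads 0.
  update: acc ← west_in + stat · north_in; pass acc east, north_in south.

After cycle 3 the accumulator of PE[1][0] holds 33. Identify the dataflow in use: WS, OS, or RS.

WS (3×3 grid), PE[1][0]:
  @0  [1,0]  acc 0  |  →0  ↓0
  @1  [1,0]  acc 67  |  →5  ↓67
  @2  [1,0]  acc 61  |  →1  ↓61
  @3  [1,0]  acc 33  |  →1  ↓33
OS (3×3 grid), PE[1][0]:
  @0  [1,0]  acc 0  |  →0  ↓0
  @1  [1,0]  acc 56  |  →8  ↓7
  @2  [1,0]  acc 61  |  →1  ↓5
  @3  [1,0]  acc 86  |  →5  ↓5
RS (3×3 grid), PE[1][0]:
  @0  [1,0]  acc 0  |  →0  ↓0
  @1  [1,0]  acc 56  |  →56  ↓7
  @2  [1,0]  acc 64  |  →64  ↓8
  @3  [1,0]  acc 8  |  →8  ↓1

dataflow = WS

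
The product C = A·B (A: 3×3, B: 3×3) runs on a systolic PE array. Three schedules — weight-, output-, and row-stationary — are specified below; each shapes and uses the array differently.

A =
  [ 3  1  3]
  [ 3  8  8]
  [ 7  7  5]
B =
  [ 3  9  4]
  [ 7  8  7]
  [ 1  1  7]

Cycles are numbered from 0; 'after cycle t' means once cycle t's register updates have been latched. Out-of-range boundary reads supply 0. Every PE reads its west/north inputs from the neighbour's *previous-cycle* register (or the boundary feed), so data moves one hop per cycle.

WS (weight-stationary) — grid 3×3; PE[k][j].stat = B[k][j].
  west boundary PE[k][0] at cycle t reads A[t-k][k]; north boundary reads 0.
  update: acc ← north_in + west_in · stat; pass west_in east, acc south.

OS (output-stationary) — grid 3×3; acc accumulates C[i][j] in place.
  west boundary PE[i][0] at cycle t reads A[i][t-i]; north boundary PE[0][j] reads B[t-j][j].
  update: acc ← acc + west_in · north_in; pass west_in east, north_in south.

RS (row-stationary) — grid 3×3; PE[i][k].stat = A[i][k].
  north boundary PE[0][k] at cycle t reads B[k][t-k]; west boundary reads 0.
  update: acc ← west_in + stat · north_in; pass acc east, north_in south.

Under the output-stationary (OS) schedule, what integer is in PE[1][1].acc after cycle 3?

OS on a 3×3 grid — tracing PE[1][1] and its feeders:
  after 0 — PE[0][1] acc=0, pass-E 0, pass-S 0
  after 0 — PE[1][0] acc=0, pass-E 0, pass-S 0
  after 0 — PE[1][1] acc=0, pass-E 0, pass-S 0
  after 1 — PE[0][1] acc=27, pass-E 3, pass-S 9
  after 1 — PE[1][0] acc=9, pass-E 3, pass-S 3
  after 1 — PE[1][1] acc=0, pass-E 0, pass-S 0
  after 2 — PE[0][1] acc=35, pass-E 1, pass-S 8
  after 2 — PE[1][0] acc=65, pass-E 8, pass-S 7
  after 2 — PE[1][1] acc=27, pass-E 3, pass-S 9
  after 3 — PE[0][1] acc=38, pass-E 3, pass-S 1
  after 3 — PE[1][0] acc=73, pass-E 8, pass-S 1
  after 3 — PE[1][1] acc=91, pass-E 8, pass-S 8

PE[1][1].acc = 91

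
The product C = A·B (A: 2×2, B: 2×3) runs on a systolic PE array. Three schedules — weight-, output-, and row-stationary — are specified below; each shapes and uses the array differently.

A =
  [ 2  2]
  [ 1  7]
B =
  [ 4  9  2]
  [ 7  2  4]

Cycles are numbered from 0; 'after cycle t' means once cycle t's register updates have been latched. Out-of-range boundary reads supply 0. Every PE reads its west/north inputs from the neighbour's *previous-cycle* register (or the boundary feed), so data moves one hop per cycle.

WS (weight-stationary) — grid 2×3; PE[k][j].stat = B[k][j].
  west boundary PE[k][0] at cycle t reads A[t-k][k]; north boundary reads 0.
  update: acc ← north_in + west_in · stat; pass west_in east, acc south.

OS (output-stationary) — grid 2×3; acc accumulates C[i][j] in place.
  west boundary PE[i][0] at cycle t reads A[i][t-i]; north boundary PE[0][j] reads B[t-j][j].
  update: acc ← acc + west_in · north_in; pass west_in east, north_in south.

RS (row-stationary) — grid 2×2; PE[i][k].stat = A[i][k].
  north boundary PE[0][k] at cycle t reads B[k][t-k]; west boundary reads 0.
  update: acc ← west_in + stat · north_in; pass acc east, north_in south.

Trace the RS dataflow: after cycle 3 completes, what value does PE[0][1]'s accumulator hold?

PE[0][1].acc = 12

RS 2×2: PE[0][1] cycle-by-cycle (with neighbour feeds):
  @0  [0,0]  acc 8  |  →8  ↓4
  @0  [0,1]  acc 0  |  →0  ↓0
  @1  [0,0]  acc 18  |  →18  ↓9
  @1  [0,1]  acc 22  |  →22  ↓7
  @2  [0,0]  acc 4  |  →4  ↓2
  @2  [0,1]  acc 22  |  →22  ↓2
  @3  [0,0]  acc 0  |  →0  ↓0
  @3  [0,1]  acc 12  |  →12  ↓4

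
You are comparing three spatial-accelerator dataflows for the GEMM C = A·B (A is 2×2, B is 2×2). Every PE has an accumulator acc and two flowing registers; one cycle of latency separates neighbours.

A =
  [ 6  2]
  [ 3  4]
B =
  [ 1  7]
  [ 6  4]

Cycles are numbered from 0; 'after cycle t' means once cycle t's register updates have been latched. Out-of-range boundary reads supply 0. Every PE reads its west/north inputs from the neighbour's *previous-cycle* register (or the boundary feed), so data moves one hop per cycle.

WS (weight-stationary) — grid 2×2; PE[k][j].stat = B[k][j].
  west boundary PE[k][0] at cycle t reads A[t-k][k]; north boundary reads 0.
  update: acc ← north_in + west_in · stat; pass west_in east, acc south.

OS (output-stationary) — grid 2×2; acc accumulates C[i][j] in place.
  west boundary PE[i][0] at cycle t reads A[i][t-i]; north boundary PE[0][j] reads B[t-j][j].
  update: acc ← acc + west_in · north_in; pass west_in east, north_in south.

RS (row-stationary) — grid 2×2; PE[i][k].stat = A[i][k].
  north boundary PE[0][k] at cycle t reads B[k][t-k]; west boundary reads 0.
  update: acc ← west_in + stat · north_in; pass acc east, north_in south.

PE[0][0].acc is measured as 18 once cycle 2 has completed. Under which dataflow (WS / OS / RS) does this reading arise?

dataflow = OS

Under WS (2×2), PE[0][0]:
  [0] (0,0) acc=6 (h:6 v:6)
  [1] (0,0) acc=3 (h:3 v:3)
  [2] (0,0) acc=0 (h:0 v:0)
Under OS (2×2), PE[0][0]:
  [0] (0,0) acc=6 (h:6 v:1)
  [1] (0,0) acc=18 (h:2 v:6)
  [2] (0,0) acc=18 (h:0 v:0)
Under RS (2×2), PE[0][0]:
  [0] (0,0) acc=6 (h:6 v:1)
  [1] (0,0) acc=42 (h:42 v:7)
  [2] (0,0) acc=0 (h:0 v:0)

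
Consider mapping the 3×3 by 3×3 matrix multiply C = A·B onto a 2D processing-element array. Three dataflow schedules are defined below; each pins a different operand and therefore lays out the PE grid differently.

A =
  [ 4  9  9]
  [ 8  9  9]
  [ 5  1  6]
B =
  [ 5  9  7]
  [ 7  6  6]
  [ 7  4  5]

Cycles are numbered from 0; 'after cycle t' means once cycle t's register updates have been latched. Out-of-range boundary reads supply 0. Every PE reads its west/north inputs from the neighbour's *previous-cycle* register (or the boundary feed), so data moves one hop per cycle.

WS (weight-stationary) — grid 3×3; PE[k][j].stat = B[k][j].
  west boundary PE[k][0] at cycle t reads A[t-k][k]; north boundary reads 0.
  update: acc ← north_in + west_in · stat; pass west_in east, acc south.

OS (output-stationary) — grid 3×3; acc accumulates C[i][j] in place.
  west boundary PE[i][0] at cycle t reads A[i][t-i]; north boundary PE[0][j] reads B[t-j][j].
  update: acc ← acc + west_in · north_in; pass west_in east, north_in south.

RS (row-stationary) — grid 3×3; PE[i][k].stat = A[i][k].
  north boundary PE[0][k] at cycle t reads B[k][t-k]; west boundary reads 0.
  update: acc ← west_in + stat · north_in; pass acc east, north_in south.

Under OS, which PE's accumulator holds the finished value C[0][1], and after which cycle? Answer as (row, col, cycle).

(row, col, cycle) = (0, 1, 3)

Under OS, C[0][1] lands at PE[0][1]:
  @0  [0,1]  acc 0  |  →0  ↓0
  @1  [0,1]  acc 36  |  →4  ↓9
  @2  [0,1]  acc 90  |  →9  ↓6
  @3  [0,1]  acc 126  |  →9  ↓4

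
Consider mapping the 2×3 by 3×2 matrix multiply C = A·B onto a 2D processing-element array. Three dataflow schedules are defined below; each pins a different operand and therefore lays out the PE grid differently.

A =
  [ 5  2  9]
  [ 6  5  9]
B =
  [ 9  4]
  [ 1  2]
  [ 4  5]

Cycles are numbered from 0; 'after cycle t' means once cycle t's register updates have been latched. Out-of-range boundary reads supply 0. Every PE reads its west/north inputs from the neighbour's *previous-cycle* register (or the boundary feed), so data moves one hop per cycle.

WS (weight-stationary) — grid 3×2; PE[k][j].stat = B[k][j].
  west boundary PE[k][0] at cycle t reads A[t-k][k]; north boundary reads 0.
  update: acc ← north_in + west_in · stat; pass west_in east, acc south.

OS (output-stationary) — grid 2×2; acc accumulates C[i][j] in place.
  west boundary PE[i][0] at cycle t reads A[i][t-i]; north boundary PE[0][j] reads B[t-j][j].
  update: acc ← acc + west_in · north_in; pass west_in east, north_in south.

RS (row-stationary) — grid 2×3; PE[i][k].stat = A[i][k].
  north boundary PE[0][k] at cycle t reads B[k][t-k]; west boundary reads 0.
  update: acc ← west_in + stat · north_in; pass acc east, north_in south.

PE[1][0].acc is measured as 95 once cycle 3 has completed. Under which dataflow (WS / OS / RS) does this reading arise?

WS (3×2 grid), PE[1][0]:
  0: (1,0).acc=0  regs=<0,0>
  1: (1,0).acc=47  regs=<2,47>
  2: (1,0).acc=59  regs=<5,59>
  3: (1,0).acc=0  regs=<0,0>
OS (2×2 grid), PE[1][0]:
  0: (1,0).acc=0  regs=<0,0>
  1: (1,0).acc=54  regs=<6,9>
  2: (1,0).acc=59  regs=<5,1>
  3: (1,0).acc=95  regs=<9,4>
RS (2×3 grid), PE[1][0]:
  0: (1,0).acc=0  regs=<0,0>
  1: (1,0).acc=54  regs=<54,9>
  2: (1,0).acc=24  regs=<24,4>
  3: (1,0).acc=0  regs=<0,0>

dataflow = OS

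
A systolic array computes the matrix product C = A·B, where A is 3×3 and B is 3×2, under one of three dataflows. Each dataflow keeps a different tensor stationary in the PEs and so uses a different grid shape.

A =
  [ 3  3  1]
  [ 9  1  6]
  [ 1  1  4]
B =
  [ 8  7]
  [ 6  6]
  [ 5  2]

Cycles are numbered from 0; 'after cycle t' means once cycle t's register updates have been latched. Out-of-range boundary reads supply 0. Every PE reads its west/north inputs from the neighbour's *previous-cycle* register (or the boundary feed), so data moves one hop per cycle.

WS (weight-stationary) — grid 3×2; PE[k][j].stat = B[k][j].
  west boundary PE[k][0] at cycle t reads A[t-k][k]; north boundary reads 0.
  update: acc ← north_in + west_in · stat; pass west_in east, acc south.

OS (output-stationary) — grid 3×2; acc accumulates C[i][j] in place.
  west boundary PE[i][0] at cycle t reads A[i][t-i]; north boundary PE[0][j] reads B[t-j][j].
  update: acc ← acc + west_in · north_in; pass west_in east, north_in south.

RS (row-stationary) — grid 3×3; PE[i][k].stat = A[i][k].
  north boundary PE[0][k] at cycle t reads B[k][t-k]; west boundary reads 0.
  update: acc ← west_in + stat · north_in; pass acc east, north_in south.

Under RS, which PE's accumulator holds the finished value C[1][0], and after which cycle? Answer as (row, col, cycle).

(row, col, cycle) = (1, 2, 3)

Under RS, C[1][0] lands at PE[1][2]:
  step 0 · PE1,2: acc=0; fwd→0 fwd↓0
  step 1 · PE1,2: acc=0; fwd→0 fwd↓0
  step 2 · PE1,2: acc=0; fwd→0 fwd↓0
  step 3 · PE1,2: acc=108; fwd→108 fwd↓5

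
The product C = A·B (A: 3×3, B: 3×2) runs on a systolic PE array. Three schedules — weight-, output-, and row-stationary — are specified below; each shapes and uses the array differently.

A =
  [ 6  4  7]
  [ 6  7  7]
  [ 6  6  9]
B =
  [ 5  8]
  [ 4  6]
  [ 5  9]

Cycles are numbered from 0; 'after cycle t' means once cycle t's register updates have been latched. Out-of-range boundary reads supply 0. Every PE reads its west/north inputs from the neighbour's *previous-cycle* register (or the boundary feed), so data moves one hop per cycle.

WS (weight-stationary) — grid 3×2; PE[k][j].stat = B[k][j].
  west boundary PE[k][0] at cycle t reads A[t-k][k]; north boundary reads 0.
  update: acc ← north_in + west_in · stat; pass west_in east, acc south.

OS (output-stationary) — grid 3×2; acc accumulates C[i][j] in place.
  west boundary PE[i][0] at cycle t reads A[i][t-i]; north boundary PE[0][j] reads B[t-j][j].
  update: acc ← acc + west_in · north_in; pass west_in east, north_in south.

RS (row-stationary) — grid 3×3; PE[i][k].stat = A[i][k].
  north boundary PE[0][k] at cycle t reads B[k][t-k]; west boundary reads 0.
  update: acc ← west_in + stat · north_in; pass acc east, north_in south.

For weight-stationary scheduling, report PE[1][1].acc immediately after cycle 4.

PE[1][1].acc = 84

Tracing WS — 3×2 array, target PE[1][1]:
  after 0 — PE[0][1] acc=0, pass-E 0, pass-S 0
  after 0 — PE[1][0] acc=0, pass-E 0, pass-S 0
  after 0 — PE[1][1] acc=0, pass-E 0, pass-S 0
  after 1 — PE[0][1] acc=48, pass-E 6, pass-S 48
  after 1 — PE[1][0] acc=46, pass-E 4, pass-S 46
  after 1 — PE[1][1] acc=0, pass-E 0, pass-S 0
  after 2 — PE[0][1] acc=48, pass-E 6, pass-S 48
  after 2 — PE[1][0] acc=58, pass-E 7, pass-S 58
  after 2 — PE[1][1] acc=72, pass-E 4, pass-S 72
  after 3 — PE[0][1] acc=48, pass-E 6, pass-S 48
  after 3 — PE[1][0] acc=54, pass-E 6, pass-S 54
  after 3 — PE[1][1] acc=90, pass-E 7, pass-S 90
  after 4 — PE[0][1] acc=0, pass-E 0, pass-S 0
  after 4 — PE[1][0] acc=0, pass-E 0, pass-S 0
  after 4 — PE[1][1] acc=84, pass-E 6, pass-S 84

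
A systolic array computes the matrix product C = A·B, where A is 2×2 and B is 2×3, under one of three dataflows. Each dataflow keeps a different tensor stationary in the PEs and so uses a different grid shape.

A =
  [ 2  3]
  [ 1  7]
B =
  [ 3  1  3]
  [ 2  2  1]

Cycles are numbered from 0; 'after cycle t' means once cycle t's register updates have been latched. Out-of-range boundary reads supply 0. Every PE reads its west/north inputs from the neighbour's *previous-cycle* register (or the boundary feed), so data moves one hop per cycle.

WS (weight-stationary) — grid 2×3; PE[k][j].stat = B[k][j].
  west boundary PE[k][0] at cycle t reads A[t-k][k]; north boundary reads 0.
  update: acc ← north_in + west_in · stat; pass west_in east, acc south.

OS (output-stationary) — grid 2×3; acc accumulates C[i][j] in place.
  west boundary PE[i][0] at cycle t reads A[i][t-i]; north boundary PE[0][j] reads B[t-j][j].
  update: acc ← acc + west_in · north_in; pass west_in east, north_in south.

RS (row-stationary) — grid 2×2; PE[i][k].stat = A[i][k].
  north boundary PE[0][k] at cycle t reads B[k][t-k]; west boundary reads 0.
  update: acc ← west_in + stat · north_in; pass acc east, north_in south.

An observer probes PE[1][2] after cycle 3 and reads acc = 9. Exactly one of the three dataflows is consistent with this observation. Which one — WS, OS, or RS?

WS (2×3 grid), PE[1][2]:
  cycle 0: PE[1][2] → acc 0, east 0, south 0
  cycle 1: PE[1][2] → acc 0, east 0, south 0
  cycle 2: PE[1][2] → acc 0, east 0, south 0
  cycle 3: PE[1][2] → acc 9, east 3, south 9
OS (2×3 grid), PE[1][2]:
  cycle 0: PE[1][2] → acc 0, east 0, south 0
  cycle 1: PE[1][2] → acc 0, east 0, south 0
  cycle 2: PE[1][2] → acc 0, east 0, south 0
  cycle 3: PE[1][2] → acc 3, east 1, south 3
RS (2×2): PE[1][2] does not exist.

dataflow = WS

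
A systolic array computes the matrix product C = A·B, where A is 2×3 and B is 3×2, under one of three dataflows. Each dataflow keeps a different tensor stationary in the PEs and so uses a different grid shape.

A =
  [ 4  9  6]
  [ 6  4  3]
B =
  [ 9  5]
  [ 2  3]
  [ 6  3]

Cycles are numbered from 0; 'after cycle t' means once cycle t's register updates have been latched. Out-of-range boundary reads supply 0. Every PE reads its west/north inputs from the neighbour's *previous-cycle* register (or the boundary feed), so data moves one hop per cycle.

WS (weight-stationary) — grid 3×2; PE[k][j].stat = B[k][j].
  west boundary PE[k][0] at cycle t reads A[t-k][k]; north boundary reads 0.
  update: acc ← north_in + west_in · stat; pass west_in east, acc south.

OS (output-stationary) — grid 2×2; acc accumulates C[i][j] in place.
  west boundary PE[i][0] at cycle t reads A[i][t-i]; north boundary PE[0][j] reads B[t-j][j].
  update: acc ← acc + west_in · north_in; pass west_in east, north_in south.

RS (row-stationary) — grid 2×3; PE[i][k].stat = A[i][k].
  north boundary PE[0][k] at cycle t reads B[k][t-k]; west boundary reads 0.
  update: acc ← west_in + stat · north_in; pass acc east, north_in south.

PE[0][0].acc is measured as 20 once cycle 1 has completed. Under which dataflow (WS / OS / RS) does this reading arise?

Under WS (3×2), PE[0][0]:
  0: (0,0).acc=36  regs=<4,36>
  1: (0,0).acc=54  regs=<6,54>
Under OS (2×2), PE[0][0]:
  0: (0,0).acc=36  regs=<4,9>
  1: (0,0).acc=54  regs=<9,2>
Under RS (2×3), PE[0][0]:
  0: (0,0).acc=36  regs=<36,9>
  1: (0,0).acc=20  regs=<20,5>

dataflow = RS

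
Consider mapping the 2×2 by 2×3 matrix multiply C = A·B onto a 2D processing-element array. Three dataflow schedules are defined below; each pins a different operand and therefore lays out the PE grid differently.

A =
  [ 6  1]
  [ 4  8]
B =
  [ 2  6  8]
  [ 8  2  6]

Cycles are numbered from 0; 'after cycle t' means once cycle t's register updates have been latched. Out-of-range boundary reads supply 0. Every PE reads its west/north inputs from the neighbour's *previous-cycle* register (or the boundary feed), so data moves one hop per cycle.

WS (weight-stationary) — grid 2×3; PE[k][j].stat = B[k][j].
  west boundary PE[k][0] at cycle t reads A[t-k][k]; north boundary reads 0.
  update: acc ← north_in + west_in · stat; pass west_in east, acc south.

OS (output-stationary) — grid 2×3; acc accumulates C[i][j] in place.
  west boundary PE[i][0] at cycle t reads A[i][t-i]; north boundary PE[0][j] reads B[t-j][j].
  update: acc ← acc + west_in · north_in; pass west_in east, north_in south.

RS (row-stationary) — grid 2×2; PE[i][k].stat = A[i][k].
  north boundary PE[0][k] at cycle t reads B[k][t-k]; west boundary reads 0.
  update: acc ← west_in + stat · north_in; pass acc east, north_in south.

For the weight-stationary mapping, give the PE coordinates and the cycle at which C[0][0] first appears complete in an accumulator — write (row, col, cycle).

WS: C[0][0] accumulates in PE[1][0]:
  c0 r1c0: 0 / 0 / 0
  c1 r1c0: 20 / 1 / 20

(row, col, cycle) = (1, 0, 1)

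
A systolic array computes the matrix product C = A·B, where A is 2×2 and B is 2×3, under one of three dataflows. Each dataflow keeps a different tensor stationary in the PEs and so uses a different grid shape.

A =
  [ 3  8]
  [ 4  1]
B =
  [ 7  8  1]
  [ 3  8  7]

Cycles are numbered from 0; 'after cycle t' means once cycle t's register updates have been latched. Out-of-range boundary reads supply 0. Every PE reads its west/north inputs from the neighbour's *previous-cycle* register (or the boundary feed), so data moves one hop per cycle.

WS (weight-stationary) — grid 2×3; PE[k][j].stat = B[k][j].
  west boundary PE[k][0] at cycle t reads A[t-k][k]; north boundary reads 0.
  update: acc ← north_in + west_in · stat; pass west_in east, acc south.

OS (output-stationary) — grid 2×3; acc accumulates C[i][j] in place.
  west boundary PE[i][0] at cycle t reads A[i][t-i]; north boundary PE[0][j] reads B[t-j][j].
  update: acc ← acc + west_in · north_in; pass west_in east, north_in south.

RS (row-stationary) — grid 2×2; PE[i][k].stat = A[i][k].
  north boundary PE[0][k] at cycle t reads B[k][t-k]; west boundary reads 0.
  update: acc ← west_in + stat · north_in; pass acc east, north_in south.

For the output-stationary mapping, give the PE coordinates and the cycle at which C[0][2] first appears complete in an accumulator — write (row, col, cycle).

OS: C[0][2] accumulates in PE[0][2]:
  [0] (0,2) acc=0 (h:0 v:0)
  [1] (0,2) acc=0 (h:0 v:0)
  [2] (0,2) acc=3 (h:3 v:1)
  [3] (0,2) acc=59 (h:8 v:7)

(row, col, cycle) = (0, 2, 3)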